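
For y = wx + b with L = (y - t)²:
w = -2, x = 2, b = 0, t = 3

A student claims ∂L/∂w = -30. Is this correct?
Incorrect

y = (-2)(2) + 0 = -4
∂L/∂y = 2(y - t) = 2(-4 - 3) = -14
∂y/∂w = x = 2
∂L/∂w = -14 × 2 = -28

Claimed value: -30
Incorrect: The correct gradient is -28.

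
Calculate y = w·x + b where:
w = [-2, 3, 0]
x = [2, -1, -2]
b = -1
y = -8

y = (-2)(2) + (3)(-1) + (0)(-2) + -1 = -8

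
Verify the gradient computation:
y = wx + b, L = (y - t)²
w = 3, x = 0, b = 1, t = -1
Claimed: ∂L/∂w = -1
Incorrect

y = (3)(0) + 1 = 1
∂L/∂y = 2(y - t) = 2(1 - -1) = 4
∂y/∂w = x = 0
∂L/∂w = 4 × 0 = 0

Claimed value: -1
Incorrect: The correct gradient is 0.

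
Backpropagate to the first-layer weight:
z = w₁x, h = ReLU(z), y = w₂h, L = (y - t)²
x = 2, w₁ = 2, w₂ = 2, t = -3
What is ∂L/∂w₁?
∂L/∂w₁ = 88

Forward pass:
z = w₁x = 2×2 = 4
h = ReLU(4) = 4
y = w₂h = 2×4 = 8

Backward pass:
∂L/∂y = 2(y - t) = 2(8 - -3) = 22
∂y/∂h = w₂ = 2
∂h/∂z = 1 (ReLU derivative)
∂z/∂w₁ = x = 2

∂L/∂w₁ = 22 × 2 × 1 × 2 = 88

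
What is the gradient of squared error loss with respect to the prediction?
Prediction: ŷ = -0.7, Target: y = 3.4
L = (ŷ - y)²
∂L/∂ŷ = -8.2

∂L/∂ŷ = 2(ŷ - y) = 2(-0.7 - 3.4) = 2(-4.1) = -8.2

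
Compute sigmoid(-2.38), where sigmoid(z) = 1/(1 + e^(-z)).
0.08471

sigmoid(-2.38) = 1/(1 + e^(2.38)) = 1/(1 + 10.8) = 0.08471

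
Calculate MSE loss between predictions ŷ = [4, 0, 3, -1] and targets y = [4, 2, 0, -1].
MSE = 3.25

MSE = (1/4)((4-4)² + (0-2)² + (3-0)² + (-1--1)²) = (1/4)(0 + 4 + 9 + 0) = 3.25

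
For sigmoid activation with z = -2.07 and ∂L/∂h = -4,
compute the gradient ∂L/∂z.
∂L/∂z = -0.398

σ(-2.07) = 0.112
σ'(-2.07) = σ(-2.07)(1 - σ(-2.07)) = 0.112 × 0.888 = 0.09949
∂L/∂z = ∂L/∂h · σ'(z) = -4 × 0.09949 = -0.398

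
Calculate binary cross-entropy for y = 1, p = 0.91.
L = 0.09431

L = -1·log(0.91) - 0·log(0.09) = -log(0.91) = 0.09431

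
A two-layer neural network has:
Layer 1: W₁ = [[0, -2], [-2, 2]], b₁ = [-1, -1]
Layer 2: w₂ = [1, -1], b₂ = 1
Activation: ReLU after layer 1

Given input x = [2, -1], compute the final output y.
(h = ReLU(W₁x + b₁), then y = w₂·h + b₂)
y = 2

Layer 1 pre-activation: z₁ = [1, -7]
After ReLU: h = [1, 0]
Layer 2 output: y = 1×1 + -1×0 + 1 = 2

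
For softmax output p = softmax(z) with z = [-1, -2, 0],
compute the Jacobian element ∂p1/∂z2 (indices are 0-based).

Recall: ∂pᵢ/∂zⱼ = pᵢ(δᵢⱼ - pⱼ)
∂p1/∂z2 = -0.05989

p = softmax(z) = [0.2447, 0.09003, 0.6652]
p1 = 0.09003, p2 = 0.6652

∂p1/∂z2 = -p1 × p2 = -0.09003 × 0.6652 = -0.05989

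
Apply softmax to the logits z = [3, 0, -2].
p = [0.9465, 0.0471, 0.0064]

exp(z) = [20.09, 1, 0.1353]
Sum = 21.22
p = [0.9465, 0.0471, 0.0064]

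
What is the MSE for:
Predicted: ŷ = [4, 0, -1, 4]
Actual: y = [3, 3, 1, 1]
MSE = 5.75

MSE = (1/4)((4-3)² + (0-3)² + (-1-1)² + (4-1)²) = (1/4)(1 + 9 + 4 + 9) = 5.75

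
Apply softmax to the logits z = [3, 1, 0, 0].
p = [0.8098, 0.1096, 0.0403, 0.0403]

exp(z) = [20.09, 2.718, 1, 1]
Sum = 24.8
p = [0.8098, 0.1096, 0.0403, 0.0403]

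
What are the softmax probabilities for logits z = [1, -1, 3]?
p = [0.1173, 0.0159, 0.8668]

exp(z) = [2.718, 0.3679, 20.09]
Sum = 23.17
p = [0.1173, 0.0159, 0.8668]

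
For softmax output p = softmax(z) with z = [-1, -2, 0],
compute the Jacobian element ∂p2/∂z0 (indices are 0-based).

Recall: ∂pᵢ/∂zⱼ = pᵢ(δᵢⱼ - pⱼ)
∂p2/∂z0 = -0.1628

p = softmax(z) = [0.2447, 0.09003, 0.6652]
p2 = 0.6652, p0 = 0.2447

∂p2/∂z0 = -p2 × p0 = -0.6652 × 0.2447 = -0.1628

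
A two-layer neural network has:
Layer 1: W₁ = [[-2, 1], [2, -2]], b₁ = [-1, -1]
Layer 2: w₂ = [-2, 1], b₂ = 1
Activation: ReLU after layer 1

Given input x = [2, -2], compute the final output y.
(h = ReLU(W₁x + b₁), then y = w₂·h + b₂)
y = 8

Layer 1 pre-activation: z₁ = [-7, 7]
After ReLU: h = [0, 7]
Layer 2 output: y = -2×0 + 1×7 + 1 = 8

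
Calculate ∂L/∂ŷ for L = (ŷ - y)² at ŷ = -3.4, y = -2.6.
∂L/∂ŷ = -1.6

∂L/∂ŷ = 2(ŷ - y) = 2(-3.4 - -2.6) = 2(-0.8) = -1.6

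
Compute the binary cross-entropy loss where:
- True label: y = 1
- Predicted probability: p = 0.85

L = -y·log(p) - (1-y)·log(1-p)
L = 0.1625

L = -1·log(0.85) - 0·log(0.15) = -log(0.85) = 0.1625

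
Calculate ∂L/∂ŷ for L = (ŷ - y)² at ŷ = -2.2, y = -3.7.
∂L/∂ŷ = 3.0

∂L/∂ŷ = 2(ŷ - y) = 2(-2.2 - -3.7) = 2(1.5) = 3.0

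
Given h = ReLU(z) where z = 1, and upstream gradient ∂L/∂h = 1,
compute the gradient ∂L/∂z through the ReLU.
∂L/∂z = 1

h = ReLU(1) = 1
Since z > 0: ∂h/∂z = 1
∂L/∂z = ∂L/∂h · ∂h/∂z = 1 × 1 = 1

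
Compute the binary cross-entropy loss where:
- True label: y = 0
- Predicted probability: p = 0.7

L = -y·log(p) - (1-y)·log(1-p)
L = 1.204

L = -0·log(0.7) - 1·log(0.3) = -log(0.3) = 1.204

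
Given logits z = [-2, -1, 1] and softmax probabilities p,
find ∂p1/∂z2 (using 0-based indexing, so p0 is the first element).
∂p1/∂z2 = -0.09636

p = softmax(z) = [0.04201, 0.1142, 0.8438]
p1 = 0.1142, p2 = 0.8438

∂p1/∂z2 = -p1 × p2 = -0.1142 × 0.8438 = -0.09636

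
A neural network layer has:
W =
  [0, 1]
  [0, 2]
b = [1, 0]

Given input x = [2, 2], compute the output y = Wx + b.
y = [3, 4]

Wx = [0×2 + 1×2, 0×2 + 2×2]
   = [2, 4]
y = Wx + b = [2 + 1, 4 + 0] = [3, 4]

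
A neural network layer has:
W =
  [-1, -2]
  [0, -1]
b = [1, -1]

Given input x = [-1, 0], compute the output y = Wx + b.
y = [2, -1]

Wx = [-1×-1 + -2×0, 0×-1 + -1×0]
   = [1, 0]
y = Wx + b = [1 + 1, 0 + -1] = [2, -1]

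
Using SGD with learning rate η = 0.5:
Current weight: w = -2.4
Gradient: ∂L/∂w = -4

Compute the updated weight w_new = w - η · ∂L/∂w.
w_new = -0.4

w_new = w - η·∂L/∂w = -2.4 - 0.5×(-4) = -2.4 - (-2) = -0.4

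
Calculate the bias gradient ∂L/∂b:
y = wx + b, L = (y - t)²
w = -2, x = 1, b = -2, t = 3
∂L/∂b = -14

y = wx + b = (-2)(1) + -2 = -4
∂L/∂y = 2(y - t) = 2(-4 - 3) = -14
∂y/∂b = 1
∂L/∂b = ∂L/∂y · ∂y/∂b = -14 × 1 = -14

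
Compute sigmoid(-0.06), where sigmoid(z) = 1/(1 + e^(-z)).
0.485

sigmoid(-0.06) = 1/(1 + e^(0.06)) = 1/(1 + 1.062) = 0.485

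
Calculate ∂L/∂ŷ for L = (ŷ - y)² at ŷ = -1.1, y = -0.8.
∂L/∂ŷ = -0.6

∂L/∂ŷ = 2(ŷ - y) = 2(-1.1 - -0.8) = 2(-0.3) = -0.6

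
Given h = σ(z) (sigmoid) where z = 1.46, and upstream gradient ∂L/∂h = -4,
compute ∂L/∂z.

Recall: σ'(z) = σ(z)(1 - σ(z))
∂L/∂z = -0.6118

σ(1.46) = 0.8115
σ'(1.46) = σ(1.46)(1 - σ(1.46)) = 0.8115 × 0.1885 = 0.1529
∂L/∂z = ∂L/∂h · σ'(z) = -4 × 0.1529 = -0.6118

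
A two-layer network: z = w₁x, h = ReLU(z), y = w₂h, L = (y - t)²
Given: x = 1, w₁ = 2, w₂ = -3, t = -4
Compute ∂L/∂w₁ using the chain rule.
∂L/∂w₁ = 12

Forward pass:
z = w₁x = 2×1 = 2
h = ReLU(2) = 2
y = w₂h = -3×2 = -6

Backward pass:
∂L/∂y = 2(y - t) = 2(-6 - -4) = -4
∂y/∂h = w₂ = -3
∂h/∂z = 1 (ReLU derivative)
∂z/∂w₁ = x = 1

∂L/∂w₁ = -4 × -3 × 1 × 1 = 12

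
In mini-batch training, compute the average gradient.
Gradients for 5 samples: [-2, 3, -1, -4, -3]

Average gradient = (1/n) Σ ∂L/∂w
Average gradient = -1.4

Average = (1/5)(-2 + 3 + -1 + -4 + -3) = -7/5 = -1.4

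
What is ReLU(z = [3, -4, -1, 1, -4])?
h = [3, 0, 0, 1, 0]

ReLU applied element-wise: max(0,3)=3, max(0,-4)=0, max(0,-1)=0, max(0,1)=1, max(0,-4)=0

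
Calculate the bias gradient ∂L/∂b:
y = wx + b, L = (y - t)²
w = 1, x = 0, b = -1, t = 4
∂L/∂b = -10

y = wx + b = (1)(0) + -1 = -1
∂L/∂y = 2(y - t) = 2(-1 - 4) = -10
∂y/∂b = 1
∂L/∂b = ∂L/∂y · ∂y/∂b = -10 × 1 = -10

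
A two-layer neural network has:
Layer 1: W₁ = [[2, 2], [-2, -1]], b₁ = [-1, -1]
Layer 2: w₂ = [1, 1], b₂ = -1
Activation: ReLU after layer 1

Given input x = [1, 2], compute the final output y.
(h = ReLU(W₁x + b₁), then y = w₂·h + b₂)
y = 4

Layer 1 pre-activation: z₁ = [5, -5]
After ReLU: h = [5, 0]
Layer 2 output: y = 1×5 + 1×0 + -1 = 4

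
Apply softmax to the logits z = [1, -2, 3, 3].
p = [0.0632, 0.0031, 0.4668, 0.4668]

exp(z) = [2.718, 0.1353, 20.09, 20.09]
Sum = 43.02
p = [0.0632, 0.0031, 0.4668, 0.4668]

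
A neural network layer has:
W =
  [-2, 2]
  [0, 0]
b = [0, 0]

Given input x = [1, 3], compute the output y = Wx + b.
y = [4, 0]

Wx = [-2×1 + 2×3, 0×1 + 0×3]
   = [4, 0]
y = Wx + b = [4 + 0, 0 + 0] = [4, 0]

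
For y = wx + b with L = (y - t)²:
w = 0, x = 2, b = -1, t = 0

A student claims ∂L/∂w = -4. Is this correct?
Correct

y = (0)(2) + -1 = -1
∂L/∂y = 2(y - t) = 2(-1 - 0) = -2
∂y/∂w = x = 2
∂L/∂w = -2 × 2 = -4

Claimed value: -4
Correct: The correct gradient is -4.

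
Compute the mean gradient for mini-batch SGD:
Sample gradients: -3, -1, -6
Average gradient = -3.333

Average = (1/3)(-3 + -1 + -6) = -10/3 = -3.333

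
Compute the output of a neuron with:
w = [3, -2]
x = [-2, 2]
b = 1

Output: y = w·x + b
y = -9

y = (3)(-2) + (-2)(2) + 1 = -9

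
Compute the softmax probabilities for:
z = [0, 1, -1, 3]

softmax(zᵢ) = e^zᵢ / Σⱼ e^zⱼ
p = [0.0414, 0.1125, 0.0152, 0.831]

exp(z) = [1, 2.718, 0.3679, 20.09]
Sum = 24.17
p = [0.0414, 0.1125, 0.0152, 0.831]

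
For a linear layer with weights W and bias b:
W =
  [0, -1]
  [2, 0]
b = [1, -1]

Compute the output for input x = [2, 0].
y = [1, 3]

Wx = [0×2 + -1×0, 2×2 + 0×0]
   = [0, 4]
y = Wx + b = [0 + 1, 4 + -1] = [1, 3]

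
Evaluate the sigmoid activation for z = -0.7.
0.3318

sigmoid(-0.7) = 1/(1 + e^(0.7)) = 1/(1 + 2.014) = 0.3318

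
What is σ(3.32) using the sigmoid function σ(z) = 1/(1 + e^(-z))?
0.9651

sigmoid(3.32) = 1/(1 + e^(-3.32)) = 1/(1 + 0.03615) = 0.9651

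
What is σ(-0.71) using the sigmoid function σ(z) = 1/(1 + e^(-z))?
0.3296

sigmoid(-0.71) = 1/(1 + e^(0.71)) = 1/(1 + 2.034) = 0.3296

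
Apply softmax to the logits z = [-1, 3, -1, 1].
p = [0.0156, 0.8533, 0.0156, 0.1155]

exp(z) = [0.3679, 20.09, 0.3679, 2.718]
Sum = 23.54
p = [0.0156, 0.8533, 0.0156, 0.1155]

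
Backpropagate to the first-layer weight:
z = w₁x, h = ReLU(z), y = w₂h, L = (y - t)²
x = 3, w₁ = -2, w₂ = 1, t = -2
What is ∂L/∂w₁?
∂L/∂w₁ = 0

Forward pass:
z = w₁x = -2×3 = -6
h = ReLU(-6) = 0
y = w₂h = 1×0 = 0

Backward pass:
∂L/∂y = 2(y - t) = 2(0 - -2) = 4
∂y/∂h = w₂ = 1
∂h/∂z = 0 (ReLU derivative)
∂z/∂w₁ = x = 3

∂L/∂w₁ = 4 × 1 × 0 × 3 = 0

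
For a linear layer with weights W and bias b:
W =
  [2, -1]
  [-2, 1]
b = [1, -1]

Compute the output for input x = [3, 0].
y = [7, -7]

Wx = [2×3 + -1×0, -2×3 + 1×0]
   = [6, -6]
y = Wx + b = [6 + 1, -6 + -1] = [7, -7]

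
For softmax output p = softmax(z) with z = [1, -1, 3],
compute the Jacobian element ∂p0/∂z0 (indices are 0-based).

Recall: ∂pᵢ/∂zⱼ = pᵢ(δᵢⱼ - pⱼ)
∂p0/∂z0 = 0.1035

p = softmax(z) = [0.1173, 0.01588, 0.8668]
p0 = 0.1173

∂p0/∂z0 = p0(1 - p0) = 0.1173 × (1 - 0.1173) = 0.1035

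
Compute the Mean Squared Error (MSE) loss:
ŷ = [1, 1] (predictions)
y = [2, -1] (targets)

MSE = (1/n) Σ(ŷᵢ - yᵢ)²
MSE = 2.5

MSE = (1/2)((1-2)² + (1--1)²) = (1/2)(1 + 4) = 2.5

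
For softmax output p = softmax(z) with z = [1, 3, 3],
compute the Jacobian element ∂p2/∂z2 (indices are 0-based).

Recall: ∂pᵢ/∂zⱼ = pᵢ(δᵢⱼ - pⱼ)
∂p2/∂z2 = 0.249

p = softmax(z) = [0.06338, 0.4683, 0.4683]
p2 = 0.4683

∂p2/∂z2 = p2(1 - p2) = 0.4683 × (1 - 0.4683) = 0.249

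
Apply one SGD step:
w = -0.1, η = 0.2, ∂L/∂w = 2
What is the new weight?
w_new = -0.5

w_new = w - η·∂L/∂w = -0.1 - 0.2×(2) = -0.1 - (0.4) = -0.5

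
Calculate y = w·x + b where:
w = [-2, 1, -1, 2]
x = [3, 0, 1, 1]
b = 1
y = -4

y = (-2)(3) + (1)(0) + (-1)(1) + (2)(1) + 1 = -4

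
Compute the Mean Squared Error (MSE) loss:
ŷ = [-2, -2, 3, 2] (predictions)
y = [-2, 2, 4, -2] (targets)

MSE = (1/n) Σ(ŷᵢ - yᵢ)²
MSE = 8.25

MSE = (1/4)((-2--2)² + (-2-2)² + (3-4)² + (2--2)²) = (1/4)(0 + 16 + 1 + 16) = 8.25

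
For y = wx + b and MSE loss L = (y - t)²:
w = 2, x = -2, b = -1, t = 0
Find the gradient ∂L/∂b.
∂L/∂b = -10

y = wx + b = (2)(-2) + -1 = -5
∂L/∂y = 2(y - t) = 2(-5 - 0) = -10
∂y/∂b = 1
∂L/∂b = ∂L/∂y · ∂y/∂b = -10 × 1 = -10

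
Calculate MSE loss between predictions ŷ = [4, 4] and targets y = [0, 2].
MSE = 10

MSE = (1/2)((4-0)² + (4-2)²) = (1/2)(16 + 4) = 10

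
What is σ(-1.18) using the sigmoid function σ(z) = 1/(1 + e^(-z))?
0.2351

sigmoid(-1.18) = 1/(1 + e^(1.18)) = 1/(1 + 3.254) = 0.2351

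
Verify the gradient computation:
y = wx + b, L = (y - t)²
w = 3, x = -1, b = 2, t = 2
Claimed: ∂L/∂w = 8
Incorrect

y = (3)(-1) + 2 = -1
∂L/∂y = 2(y - t) = 2(-1 - 2) = -6
∂y/∂w = x = -1
∂L/∂w = -6 × -1 = 6

Claimed value: 8
Incorrect: The correct gradient is 6.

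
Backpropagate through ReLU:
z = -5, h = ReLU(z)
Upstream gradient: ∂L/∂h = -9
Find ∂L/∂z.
∂L/∂z = 0

h = ReLU(-5) = 0
Since z < 0: ∂h/∂z = 0
∂L/∂z = ∂L/∂h · ∂h/∂z = -9 × 0 = 0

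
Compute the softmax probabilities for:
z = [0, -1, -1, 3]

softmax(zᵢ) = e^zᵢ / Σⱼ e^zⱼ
p = [0.0458, 0.0169, 0.0169, 0.9205]

exp(z) = [1, 0.3679, 0.3679, 20.09]
Sum = 21.82
p = [0.0458, 0.0169, 0.0169, 0.9205]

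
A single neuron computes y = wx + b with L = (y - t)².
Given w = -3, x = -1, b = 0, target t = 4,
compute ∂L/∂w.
∂L/∂w = 2

y = wx + b = (-3)(-1) + 0 = 3
∂L/∂y = 2(y - t) = 2(3 - 4) = -2
∂y/∂w = x = -1
∂L/∂w = ∂L/∂y · ∂y/∂w = -2 × -1 = 2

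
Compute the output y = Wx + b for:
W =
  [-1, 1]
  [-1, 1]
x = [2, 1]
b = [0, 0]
y = [-1, -1]

Wx = [-1×2 + 1×1, -1×2 + 1×1]
   = [-1, -1]
y = Wx + b = [-1 + 0, -1 + 0] = [-1, -1]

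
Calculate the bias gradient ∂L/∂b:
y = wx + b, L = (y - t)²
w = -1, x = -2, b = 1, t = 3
∂L/∂b = 0

y = wx + b = (-1)(-2) + 1 = 3
∂L/∂y = 2(y - t) = 2(3 - 3) = 0
∂y/∂b = 1
∂L/∂b = ∂L/∂y · ∂y/∂b = 0 × 1 = 0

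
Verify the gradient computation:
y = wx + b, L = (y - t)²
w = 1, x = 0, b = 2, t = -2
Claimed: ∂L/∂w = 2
Incorrect

y = (1)(0) + 2 = 2
∂L/∂y = 2(y - t) = 2(2 - -2) = 8
∂y/∂w = x = 0
∂L/∂w = 8 × 0 = 0

Claimed value: 2
Incorrect: The correct gradient is 0.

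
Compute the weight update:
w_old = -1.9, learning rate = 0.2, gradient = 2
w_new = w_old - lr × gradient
w_new = -2.3

w_new = w - η·∂L/∂w = -1.9 - 0.2×(2) = -1.9 - (0.4) = -2.3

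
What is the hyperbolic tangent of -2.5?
-0.9866

tanh(-2.5) = (e^(-2.5) - e^(2.5))/(e^(-2.5) + e^(2.5)) = -0.9866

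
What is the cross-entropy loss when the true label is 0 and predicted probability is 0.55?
L = 0.7985

L = -0·log(0.55) - 1·log(0.45) = -log(0.45) = 0.7985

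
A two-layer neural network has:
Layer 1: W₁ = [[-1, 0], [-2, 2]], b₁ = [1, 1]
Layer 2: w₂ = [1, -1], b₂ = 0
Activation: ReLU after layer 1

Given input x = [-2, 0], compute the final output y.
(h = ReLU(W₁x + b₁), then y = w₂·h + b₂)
y = -2

Layer 1 pre-activation: z₁ = [3, 5]
After ReLU: h = [3, 5]
Layer 2 output: y = 1×3 + -1×5 + 0 = -2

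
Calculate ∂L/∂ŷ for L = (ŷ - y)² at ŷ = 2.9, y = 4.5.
∂L/∂ŷ = -3.2

∂L/∂ŷ = 2(ŷ - y) = 2(2.9 - 4.5) = 2(-1.6) = -3.2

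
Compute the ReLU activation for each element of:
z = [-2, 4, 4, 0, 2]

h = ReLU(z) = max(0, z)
h = [0, 4, 4, 0, 2]

ReLU applied element-wise: max(0,-2)=0, max(0,4)=4, max(0,4)=4, max(0,0)=0, max(0,2)=2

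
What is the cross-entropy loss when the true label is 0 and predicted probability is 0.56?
L = 0.821

L = -0·log(0.56) - 1·log(0.44) = -log(0.44) = 0.821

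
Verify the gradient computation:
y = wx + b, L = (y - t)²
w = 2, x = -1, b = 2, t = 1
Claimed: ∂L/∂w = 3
Incorrect

y = (2)(-1) + 2 = 0
∂L/∂y = 2(y - t) = 2(0 - 1) = -2
∂y/∂w = x = -1
∂L/∂w = -2 × -1 = 2

Claimed value: 3
Incorrect: The correct gradient is 2.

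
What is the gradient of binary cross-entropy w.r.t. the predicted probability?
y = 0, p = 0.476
∂L/∂p = 1.908

∂L/∂p = -y/p + (1-y)/(1-p) = 0 + 1/0.524 = 1.908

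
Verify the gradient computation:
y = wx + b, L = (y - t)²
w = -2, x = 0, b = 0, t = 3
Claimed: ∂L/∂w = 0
Correct

y = (-2)(0) + 0 = 0
∂L/∂y = 2(y - t) = 2(0 - 3) = -6
∂y/∂w = x = 0
∂L/∂w = -6 × 0 = 0

Claimed value: 0
Correct: The correct gradient is 0.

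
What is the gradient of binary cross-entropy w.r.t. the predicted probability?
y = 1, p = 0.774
∂L/∂p = -1.292

∂L/∂p = -y/p + (1-y)/(1-p) = -1/0.774 + 0 = -1.292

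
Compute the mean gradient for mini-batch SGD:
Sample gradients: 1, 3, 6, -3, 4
Average gradient = 2.2

Average = (1/5)(1 + 3 + 6 + -3 + 4) = 11/5 = 2.2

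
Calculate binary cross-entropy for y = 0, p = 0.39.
L = 0.4943

L = -0·log(0.39) - 1·log(0.61) = -log(0.61) = 0.4943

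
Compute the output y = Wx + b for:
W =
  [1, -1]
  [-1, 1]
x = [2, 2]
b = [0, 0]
y = [0, 0]

Wx = [1×2 + -1×2, -1×2 + 1×2]
   = [0, 0]
y = Wx + b = [0 + 0, 0 + 0] = [0, 0]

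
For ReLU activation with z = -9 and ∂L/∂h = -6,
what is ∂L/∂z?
∂L/∂z = 0

h = ReLU(-9) = 0
Since z < 0: ∂h/∂z = 0
∂L/∂z = ∂L/∂h · ∂h/∂z = -6 × 0 = 0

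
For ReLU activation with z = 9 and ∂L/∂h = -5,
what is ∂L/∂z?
∂L/∂z = -5

h = ReLU(9) = 9
Since z > 0: ∂h/∂z = 1
∂L/∂z = ∂L/∂h · ∂h/∂z = -5 × 1 = -5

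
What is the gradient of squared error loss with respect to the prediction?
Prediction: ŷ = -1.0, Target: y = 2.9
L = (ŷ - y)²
∂L/∂ŷ = -7.8

∂L/∂ŷ = 2(ŷ - y) = 2(-1.0 - 2.9) = 2(-3.9) = -7.8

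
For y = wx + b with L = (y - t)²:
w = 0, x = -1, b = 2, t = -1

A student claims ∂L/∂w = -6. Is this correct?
Correct

y = (0)(-1) + 2 = 2
∂L/∂y = 2(y - t) = 2(2 - -1) = 6
∂y/∂w = x = -1
∂L/∂w = 6 × -1 = -6

Claimed value: -6
Correct: The correct gradient is -6.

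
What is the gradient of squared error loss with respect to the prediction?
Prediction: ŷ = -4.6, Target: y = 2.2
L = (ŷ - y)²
∂L/∂ŷ = -13.6

∂L/∂ŷ = 2(ŷ - y) = 2(-4.6 - 2.2) = 2(-6.8) = -13.6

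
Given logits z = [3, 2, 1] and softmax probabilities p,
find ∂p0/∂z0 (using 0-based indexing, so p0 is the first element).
∂p0/∂z0 = 0.2227

p = softmax(z) = [0.6652, 0.2447, 0.09003]
p0 = 0.6652

∂p0/∂z0 = p0(1 - p0) = 0.6652 × (1 - 0.6652) = 0.2227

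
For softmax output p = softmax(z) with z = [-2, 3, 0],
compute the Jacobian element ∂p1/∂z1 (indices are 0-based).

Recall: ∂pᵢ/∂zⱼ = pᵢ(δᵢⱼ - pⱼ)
∂p1/∂z1 = 0.05064

p = softmax(z) = [0.006377, 0.9465, 0.04712]
p1 = 0.9465

∂p1/∂z1 = p1(1 - p1) = 0.9465 × (1 - 0.9465) = 0.05064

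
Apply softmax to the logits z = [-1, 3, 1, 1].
p = [0.0142, 0.7758, 0.105, 0.105]

exp(z) = [0.3679, 20.09, 2.718, 2.718]
Sum = 25.89
p = [0.0142, 0.7758, 0.105, 0.105]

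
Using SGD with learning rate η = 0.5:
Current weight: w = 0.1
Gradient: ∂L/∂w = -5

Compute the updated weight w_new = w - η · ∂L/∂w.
w_new = 2.6

w_new = w - η·∂L/∂w = 0.1 - 0.5×(-5) = 0.1 - (-2.5) = 2.6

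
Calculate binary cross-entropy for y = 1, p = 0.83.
L = 0.1863

L = -1·log(0.83) - 0·log(0.17) = -log(0.83) = 0.1863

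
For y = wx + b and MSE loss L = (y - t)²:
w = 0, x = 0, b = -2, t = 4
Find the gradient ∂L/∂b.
∂L/∂b = -12

y = wx + b = (0)(0) + -2 = -2
∂L/∂y = 2(y - t) = 2(-2 - 4) = -12
∂y/∂b = 1
∂L/∂b = ∂L/∂y · ∂y/∂b = -12 × 1 = -12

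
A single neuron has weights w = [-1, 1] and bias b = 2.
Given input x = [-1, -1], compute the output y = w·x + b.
y = 2

y = (-1)(-1) + (1)(-1) + 2 = 2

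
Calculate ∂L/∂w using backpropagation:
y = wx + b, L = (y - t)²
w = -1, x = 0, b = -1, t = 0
∂L/∂w = 0

y = wx + b = (-1)(0) + -1 = -1
∂L/∂y = 2(y - t) = 2(-1 - 0) = -2
∂y/∂w = x = 0
∂L/∂w = ∂L/∂y · ∂y/∂w = -2 × 0 = 0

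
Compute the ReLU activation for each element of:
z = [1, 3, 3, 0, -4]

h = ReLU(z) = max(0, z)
h = [1, 3, 3, 0, 0]

ReLU applied element-wise: max(0,1)=1, max(0,3)=3, max(0,3)=3, max(0,0)=0, max(0,-4)=0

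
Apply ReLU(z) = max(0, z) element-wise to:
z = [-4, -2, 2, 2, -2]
h = [0, 0, 2, 2, 0]

ReLU applied element-wise: max(0,-4)=0, max(0,-2)=0, max(0,2)=2, max(0,2)=2, max(0,-2)=0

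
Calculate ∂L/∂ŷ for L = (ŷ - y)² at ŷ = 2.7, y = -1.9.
∂L/∂ŷ = 9.2

∂L/∂ŷ = 2(ŷ - y) = 2(2.7 - -1.9) = 2(4.6) = 9.2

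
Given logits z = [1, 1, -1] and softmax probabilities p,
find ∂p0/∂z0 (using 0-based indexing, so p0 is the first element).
∂p0/∂z0 = 0.249

p = softmax(z) = [0.4683, 0.4683, 0.06338]
p0 = 0.4683

∂p0/∂z0 = p0(1 - p0) = 0.4683 × (1 - 0.4683) = 0.249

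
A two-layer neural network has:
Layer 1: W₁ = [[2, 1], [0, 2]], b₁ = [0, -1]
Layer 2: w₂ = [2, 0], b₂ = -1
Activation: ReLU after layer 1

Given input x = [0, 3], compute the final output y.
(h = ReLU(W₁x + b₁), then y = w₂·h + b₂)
y = 5

Layer 1 pre-activation: z₁ = [3, 5]
After ReLU: h = [3, 5]
Layer 2 output: y = 2×3 + 0×5 + -1 = 5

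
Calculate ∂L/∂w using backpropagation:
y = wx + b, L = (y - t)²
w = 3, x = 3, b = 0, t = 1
∂L/∂w = 48

y = wx + b = (3)(3) + 0 = 9
∂L/∂y = 2(y - t) = 2(9 - 1) = 16
∂y/∂w = x = 3
∂L/∂w = ∂L/∂y · ∂y/∂w = 16 × 3 = 48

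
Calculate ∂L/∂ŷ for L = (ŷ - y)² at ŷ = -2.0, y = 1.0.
∂L/∂ŷ = -6.0

∂L/∂ŷ = 2(ŷ - y) = 2(-2.0 - 1.0) = 2(-3.0) = -6.0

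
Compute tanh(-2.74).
-0.9917

tanh(-2.74) = (e^(-2.74) - e^(2.74))/(e^(-2.74) + e^(2.74)) = -0.9917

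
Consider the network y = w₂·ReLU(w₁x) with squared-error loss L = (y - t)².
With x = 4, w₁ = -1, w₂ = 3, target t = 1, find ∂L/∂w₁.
∂L/∂w₁ = 0

Forward pass:
z = w₁x = -1×4 = -4
h = ReLU(-4) = 0
y = w₂h = 3×0 = 0

Backward pass:
∂L/∂y = 2(y - t) = 2(0 - 1) = -2
∂y/∂h = w₂ = 3
∂h/∂z = 0 (ReLU derivative)
∂z/∂w₁ = x = 4

∂L/∂w₁ = -2 × 3 × 0 × 4 = 0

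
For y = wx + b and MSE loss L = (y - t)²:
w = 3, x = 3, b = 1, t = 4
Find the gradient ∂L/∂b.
∂L/∂b = 12

y = wx + b = (3)(3) + 1 = 10
∂L/∂y = 2(y - t) = 2(10 - 4) = 12
∂y/∂b = 1
∂L/∂b = ∂L/∂y · ∂y/∂b = 12 × 1 = 12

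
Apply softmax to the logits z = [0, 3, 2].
p = [0.0351, 0.7054, 0.2595]

exp(z) = [1, 20.09, 7.389]
Sum = 28.47
p = [0.0351, 0.7054, 0.2595]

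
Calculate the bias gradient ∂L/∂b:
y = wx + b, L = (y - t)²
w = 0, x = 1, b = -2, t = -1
∂L/∂b = -2

y = wx + b = (0)(1) + -2 = -2
∂L/∂y = 2(y - t) = 2(-2 - -1) = -2
∂y/∂b = 1
∂L/∂b = ∂L/∂y · ∂y/∂b = -2 × 1 = -2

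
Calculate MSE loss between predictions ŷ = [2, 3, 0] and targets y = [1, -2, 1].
MSE = 9

MSE = (1/3)((2-1)² + (3--2)² + (0-1)²) = (1/3)(1 + 25 + 1) = 9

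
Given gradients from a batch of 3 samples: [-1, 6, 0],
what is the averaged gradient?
Average gradient = 1.667

Average = (1/3)(-1 + 6 + 0) = 5/3 = 1.667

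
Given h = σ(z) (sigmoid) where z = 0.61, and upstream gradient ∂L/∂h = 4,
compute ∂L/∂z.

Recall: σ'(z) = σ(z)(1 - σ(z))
∂L/∂z = 0.9125

σ(0.61) = 0.6479
σ'(0.61) = σ(0.61)(1 - σ(0.61)) = 0.6479 × 0.3521 = 0.2281
∂L/∂z = ∂L/∂h · σ'(z) = 4 × 0.2281 = 0.9125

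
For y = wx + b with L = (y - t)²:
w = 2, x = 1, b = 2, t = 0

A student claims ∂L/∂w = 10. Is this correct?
Incorrect

y = (2)(1) + 2 = 4
∂L/∂y = 2(y - t) = 2(4 - 0) = 8
∂y/∂w = x = 1
∂L/∂w = 8 × 1 = 8

Claimed value: 10
Incorrect: The correct gradient is 8.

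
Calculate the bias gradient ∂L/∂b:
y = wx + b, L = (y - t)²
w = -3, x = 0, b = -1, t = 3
∂L/∂b = -8

y = wx + b = (-3)(0) + -1 = -1
∂L/∂y = 2(y - t) = 2(-1 - 3) = -8
∂y/∂b = 1
∂L/∂b = ∂L/∂y · ∂y/∂b = -8 × 1 = -8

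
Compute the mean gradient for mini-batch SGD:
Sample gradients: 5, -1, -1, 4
Average gradient = 1.75

Average = (1/4)(5 + -1 + -1 + 4) = 7/4 = 1.75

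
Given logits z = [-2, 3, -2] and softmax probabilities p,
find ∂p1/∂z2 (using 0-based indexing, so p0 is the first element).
∂p1/∂z2 = -0.00656

p = softmax(z) = [0.006648, 0.9867, 0.006648]
p1 = 0.9867, p2 = 0.006648

∂p1/∂z2 = -p1 × p2 = -0.9867 × 0.006648 = -0.00656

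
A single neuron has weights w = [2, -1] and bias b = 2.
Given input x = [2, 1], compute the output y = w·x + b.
y = 5

y = (2)(2) + (-1)(1) + 2 = 5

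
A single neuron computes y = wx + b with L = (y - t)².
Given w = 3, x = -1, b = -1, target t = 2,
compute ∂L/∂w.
∂L/∂w = 12

y = wx + b = (3)(-1) + -1 = -4
∂L/∂y = 2(y - t) = 2(-4 - 2) = -12
∂y/∂w = x = -1
∂L/∂w = ∂L/∂y · ∂y/∂w = -12 × -1 = 12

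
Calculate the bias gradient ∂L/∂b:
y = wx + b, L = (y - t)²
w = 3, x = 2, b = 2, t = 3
∂L/∂b = 10

y = wx + b = (3)(2) + 2 = 8
∂L/∂y = 2(y - t) = 2(8 - 3) = 10
∂y/∂b = 1
∂L/∂b = ∂L/∂y · ∂y/∂b = 10 × 1 = 10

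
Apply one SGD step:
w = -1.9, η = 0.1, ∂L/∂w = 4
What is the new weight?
w_new = -2.3

w_new = w - η·∂L/∂w = -1.9 - 0.1×(4) = -1.9 - (0.4) = -2.3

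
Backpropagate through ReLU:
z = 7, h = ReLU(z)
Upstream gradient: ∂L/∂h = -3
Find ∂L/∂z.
∂L/∂z = -3

h = ReLU(7) = 7
Since z > 0: ∂h/∂z = 1
∂L/∂z = ∂L/∂h · ∂h/∂z = -3 × 1 = -3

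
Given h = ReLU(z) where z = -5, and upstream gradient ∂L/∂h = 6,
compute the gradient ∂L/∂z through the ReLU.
∂L/∂z = 0

h = ReLU(-5) = 0
Since z < 0: ∂h/∂z = 0
∂L/∂z = ∂L/∂h · ∂h/∂z = 6 × 0 = 0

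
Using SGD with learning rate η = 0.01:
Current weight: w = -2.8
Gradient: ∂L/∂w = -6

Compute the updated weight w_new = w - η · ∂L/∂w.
w_new = -2.74

w_new = w - η·∂L/∂w = -2.8 - 0.01×(-6) = -2.8 - (-0.06) = -2.74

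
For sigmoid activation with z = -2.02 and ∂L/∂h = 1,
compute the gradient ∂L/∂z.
∂L/∂z = 0.1034

σ(-2.02) = 0.1171
σ'(-2.02) = σ(-2.02)(1 - σ(-2.02)) = 0.1171 × 0.8829 = 0.1034
∂L/∂z = ∂L/∂h · σ'(z) = 1 × 0.1034 = 0.1034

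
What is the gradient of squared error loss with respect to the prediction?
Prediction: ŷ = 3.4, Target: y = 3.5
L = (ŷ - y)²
∂L/∂ŷ = -0.2

∂L/∂ŷ = 2(ŷ - y) = 2(3.4 - 3.5) = 2(-0.1) = -0.2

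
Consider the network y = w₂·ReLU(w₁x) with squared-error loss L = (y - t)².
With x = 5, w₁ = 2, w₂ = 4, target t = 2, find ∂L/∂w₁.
∂L/∂w₁ = 1520

Forward pass:
z = w₁x = 2×5 = 10
h = ReLU(10) = 10
y = w₂h = 4×10 = 40

Backward pass:
∂L/∂y = 2(y - t) = 2(40 - 2) = 76
∂y/∂h = w₂ = 4
∂h/∂z = 1 (ReLU derivative)
∂z/∂w₁ = x = 5

∂L/∂w₁ = 76 × 4 × 1 × 5 = 1520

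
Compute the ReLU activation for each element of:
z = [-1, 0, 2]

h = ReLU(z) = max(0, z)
h = [0, 0, 2]

ReLU applied element-wise: max(0,-1)=0, max(0,0)=0, max(0,2)=2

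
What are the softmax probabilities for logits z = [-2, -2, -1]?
p = [0.2119, 0.2119, 0.5761]

exp(z) = [0.1353, 0.1353, 0.3679]
Sum = 0.6386
p = [0.2119, 0.2119, 0.5761]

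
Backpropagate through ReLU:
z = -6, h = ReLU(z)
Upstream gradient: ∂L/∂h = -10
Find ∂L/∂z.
∂L/∂z = 0

h = ReLU(-6) = 0
Since z < 0: ∂h/∂z = 0
∂L/∂z = ∂L/∂h · ∂h/∂z = -10 × 0 = 0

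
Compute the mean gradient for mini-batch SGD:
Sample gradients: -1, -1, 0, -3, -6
Average gradient = -2.2

Average = (1/5)(-1 + -1 + 0 + -3 + -6) = -11/5 = -2.2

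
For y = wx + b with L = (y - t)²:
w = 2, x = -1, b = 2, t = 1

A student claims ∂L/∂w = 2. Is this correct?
Correct

y = (2)(-1) + 2 = 0
∂L/∂y = 2(y - t) = 2(0 - 1) = -2
∂y/∂w = x = -1
∂L/∂w = -2 × -1 = 2

Claimed value: 2
Correct: The correct gradient is 2.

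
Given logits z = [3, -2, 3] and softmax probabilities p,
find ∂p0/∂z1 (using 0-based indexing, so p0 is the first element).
∂p0/∂z1 = -0.001673

p = softmax(z) = [0.4983, 0.003358, 0.4983]
p0 = 0.4983, p1 = 0.003358

∂p0/∂z1 = -p0 × p1 = -0.4983 × 0.003358 = -0.001673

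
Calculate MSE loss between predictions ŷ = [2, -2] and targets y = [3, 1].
MSE = 5

MSE = (1/2)((2-3)² + (-2-1)²) = (1/2)(1 + 9) = 5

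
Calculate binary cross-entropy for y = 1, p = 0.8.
L = 0.2231

L = -1·log(0.8) - 0·log(0.2) = -log(0.8) = 0.2231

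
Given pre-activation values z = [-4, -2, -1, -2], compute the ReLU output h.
h = [0, 0, 0, 0]

ReLU applied element-wise: max(0,-4)=0, max(0,-2)=0, max(0,-1)=0, max(0,-2)=0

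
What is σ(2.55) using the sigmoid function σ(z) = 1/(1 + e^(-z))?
0.9276

sigmoid(2.55) = 1/(1 + e^(-2.55)) = 1/(1 + 0.07808) = 0.9276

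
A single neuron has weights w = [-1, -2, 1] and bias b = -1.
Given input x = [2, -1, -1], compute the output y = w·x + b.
y = -2

y = (-1)(2) + (-2)(-1) + (1)(-1) + -1 = -2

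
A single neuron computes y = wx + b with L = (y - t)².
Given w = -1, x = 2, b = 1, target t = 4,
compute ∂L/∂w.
∂L/∂w = -20

y = wx + b = (-1)(2) + 1 = -1
∂L/∂y = 2(y - t) = 2(-1 - 4) = -10
∂y/∂w = x = 2
∂L/∂w = ∂L/∂y · ∂y/∂w = -10 × 2 = -20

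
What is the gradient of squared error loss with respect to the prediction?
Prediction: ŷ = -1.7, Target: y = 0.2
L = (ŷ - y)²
∂L/∂ŷ = -3.8

∂L/∂ŷ = 2(ŷ - y) = 2(-1.7 - 0.2) = 2(-1.9) = -3.8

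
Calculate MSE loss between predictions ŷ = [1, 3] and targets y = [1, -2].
MSE = 12.5

MSE = (1/2)((1-1)² + (3--2)²) = (1/2)(0 + 25) = 12.5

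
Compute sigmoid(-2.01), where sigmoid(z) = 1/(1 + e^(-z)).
0.1182

sigmoid(-2.01) = 1/(1 + e^(2.01)) = 1/(1 + 7.463) = 0.1182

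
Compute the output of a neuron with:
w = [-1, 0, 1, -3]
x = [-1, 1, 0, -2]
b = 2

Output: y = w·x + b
y = 9

y = (-1)(-1) + (0)(1) + (1)(0) + (-3)(-2) + 2 = 9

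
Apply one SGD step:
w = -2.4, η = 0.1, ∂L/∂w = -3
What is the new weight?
w_new = -2.1

w_new = w - η·∂L/∂w = -2.4 - 0.1×(-3) = -2.4 - (-0.3) = -2.1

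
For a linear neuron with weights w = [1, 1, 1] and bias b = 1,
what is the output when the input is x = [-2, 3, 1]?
y = 3

y = (1)(-2) + (1)(3) + (1)(1) + 1 = 3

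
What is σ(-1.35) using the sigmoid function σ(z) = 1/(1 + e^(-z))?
0.2059

sigmoid(-1.35) = 1/(1 + e^(1.35)) = 1/(1 + 3.857) = 0.2059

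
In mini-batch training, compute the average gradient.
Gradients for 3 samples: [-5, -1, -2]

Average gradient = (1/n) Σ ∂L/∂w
Average gradient = -2.667

Average = (1/3)(-5 + -1 + -2) = -8/3 = -2.667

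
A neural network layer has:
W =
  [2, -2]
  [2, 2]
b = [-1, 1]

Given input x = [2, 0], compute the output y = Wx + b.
y = [3, 5]

Wx = [2×2 + -2×0, 2×2 + 2×0]
   = [4, 4]
y = Wx + b = [4 + -1, 4 + 1] = [3, 5]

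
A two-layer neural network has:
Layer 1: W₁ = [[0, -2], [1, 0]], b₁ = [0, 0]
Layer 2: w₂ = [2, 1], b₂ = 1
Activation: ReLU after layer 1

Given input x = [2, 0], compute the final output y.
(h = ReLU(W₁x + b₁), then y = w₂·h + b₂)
y = 3

Layer 1 pre-activation: z₁ = [0, 2]
After ReLU: h = [0, 2]
Layer 2 output: y = 2×0 + 1×2 + 1 = 3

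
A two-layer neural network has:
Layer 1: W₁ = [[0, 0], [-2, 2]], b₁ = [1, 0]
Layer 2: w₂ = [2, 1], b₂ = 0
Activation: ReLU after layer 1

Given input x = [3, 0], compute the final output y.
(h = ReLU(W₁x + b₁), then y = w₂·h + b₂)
y = 2

Layer 1 pre-activation: z₁ = [1, -6]
After ReLU: h = [1, 0]
Layer 2 output: y = 2×1 + 1×0 + 0 = 2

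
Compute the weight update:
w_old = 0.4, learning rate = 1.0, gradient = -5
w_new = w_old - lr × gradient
w_new = 5.4

w_new = w - η·∂L/∂w = 0.4 - 1.0×(-5) = 0.4 - (-5) = 5.4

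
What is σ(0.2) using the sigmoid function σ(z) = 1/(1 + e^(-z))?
0.5498

sigmoid(0.2) = 1/(1 + e^(-0.2)) = 1/(1 + 0.8187) = 0.5498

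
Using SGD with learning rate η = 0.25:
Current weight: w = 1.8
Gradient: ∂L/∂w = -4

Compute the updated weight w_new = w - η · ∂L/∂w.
w_new = 2.8

w_new = w - η·∂L/∂w = 1.8 - 0.25×(-4) = 1.8 - (-1) = 2.8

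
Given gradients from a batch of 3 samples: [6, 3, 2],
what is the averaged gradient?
Average gradient = 3.667

Average = (1/3)(6 + 3 + 2) = 11/3 = 3.667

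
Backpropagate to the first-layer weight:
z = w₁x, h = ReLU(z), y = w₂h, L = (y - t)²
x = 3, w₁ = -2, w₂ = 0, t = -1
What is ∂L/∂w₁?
∂L/∂w₁ = 0

Forward pass:
z = w₁x = -2×3 = -6
h = ReLU(-6) = 0
y = w₂h = 0×0 = 0

Backward pass:
∂L/∂y = 2(y - t) = 2(0 - -1) = 2
∂y/∂h = w₂ = 0
∂h/∂z = 0 (ReLU derivative)
∂z/∂w₁ = x = 3

∂L/∂w₁ = 2 × 0 × 0 × 3 = 0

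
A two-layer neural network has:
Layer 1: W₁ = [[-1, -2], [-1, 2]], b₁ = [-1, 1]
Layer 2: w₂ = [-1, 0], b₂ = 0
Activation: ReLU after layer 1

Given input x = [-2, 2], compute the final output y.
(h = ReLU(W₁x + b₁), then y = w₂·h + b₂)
y = 0

Layer 1 pre-activation: z₁ = [-3, 7]
After ReLU: h = [0, 7]
Layer 2 output: y = -1×0 + 0×7 + 0 = 0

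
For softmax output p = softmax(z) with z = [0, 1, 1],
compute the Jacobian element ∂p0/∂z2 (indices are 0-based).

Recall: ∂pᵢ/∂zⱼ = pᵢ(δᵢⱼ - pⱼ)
∂p0/∂z2 = -0.06561

p = softmax(z) = [0.1554, 0.4223, 0.4223]
p0 = 0.1554, p2 = 0.4223

∂p0/∂z2 = -p0 × p2 = -0.1554 × 0.4223 = -0.06561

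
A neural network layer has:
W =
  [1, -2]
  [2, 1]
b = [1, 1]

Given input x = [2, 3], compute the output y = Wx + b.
y = [-3, 8]

Wx = [1×2 + -2×3, 2×2 + 1×3]
   = [-4, 7]
y = Wx + b = [-4 + 1, 7 + 1] = [-3, 8]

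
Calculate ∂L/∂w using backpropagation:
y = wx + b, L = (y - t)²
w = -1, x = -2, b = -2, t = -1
∂L/∂w = -4

y = wx + b = (-1)(-2) + -2 = 0
∂L/∂y = 2(y - t) = 2(0 - -1) = 2
∂y/∂w = x = -2
∂L/∂w = ∂L/∂y · ∂y/∂w = 2 × -2 = -4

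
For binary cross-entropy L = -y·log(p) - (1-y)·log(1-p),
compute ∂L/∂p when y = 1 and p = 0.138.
∂L/∂p = -7.246

∂L/∂p = -y/p + (1-y)/(1-p) = -1/0.138 + 0 = -7.246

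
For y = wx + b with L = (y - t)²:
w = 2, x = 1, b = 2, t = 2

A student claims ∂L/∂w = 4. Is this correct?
Correct

y = (2)(1) + 2 = 4
∂L/∂y = 2(y - t) = 2(4 - 2) = 4
∂y/∂w = x = 1
∂L/∂w = 4 × 1 = 4

Claimed value: 4
Correct: The correct gradient is 4.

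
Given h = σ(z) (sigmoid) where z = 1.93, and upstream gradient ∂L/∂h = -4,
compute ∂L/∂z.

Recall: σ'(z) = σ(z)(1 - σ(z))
∂L/∂z = -0.4427

σ(1.93) = 0.8732
σ'(1.93) = σ(1.93)(1 - σ(1.93)) = 0.8732 × 0.1268 = 0.1107
∂L/∂z = ∂L/∂h · σ'(z) = -4 × 0.1107 = -0.4427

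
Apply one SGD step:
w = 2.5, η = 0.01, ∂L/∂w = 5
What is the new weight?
w_new = 2.45

w_new = w - η·∂L/∂w = 2.5 - 0.01×(5) = 2.5 - (0.05) = 2.45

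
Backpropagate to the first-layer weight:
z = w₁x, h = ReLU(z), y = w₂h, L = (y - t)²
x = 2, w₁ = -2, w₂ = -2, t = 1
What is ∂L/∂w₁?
∂L/∂w₁ = 0

Forward pass:
z = w₁x = -2×2 = -4
h = ReLU(-4) = 0
y = w₂h = -2×0 = 0

Backward pass:
∂L/∂y = 2(y - t) = 2(0 - 1) = -2
∂y/∂h = w₂ = -2
∂h/∂z = 0 (ReLU derivative)
∂z/∂w₁ = x = 2

∂L/∂w₁ = -2 × -2 × 0 × 2 = 0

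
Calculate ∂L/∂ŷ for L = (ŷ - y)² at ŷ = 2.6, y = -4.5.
∂L/∂ŷ = 14.2

∂L/∂ŷ = 2(ŷ - y) = 2(2.6 - -4.5) = 2(7.1) = 14.2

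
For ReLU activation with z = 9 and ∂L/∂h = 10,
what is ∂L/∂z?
∂L/∂z = 10

h = ReLU(9) = 9
Since z > 0: ∂h/∂z = 1
∂L/∂z = ∂L/∂h · ∂h/∂z = 10 × 1 = 10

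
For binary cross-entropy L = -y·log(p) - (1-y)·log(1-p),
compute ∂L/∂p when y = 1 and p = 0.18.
∂L/∂p = -5.556

∂L/∂p = -y/p + (1-y)/(1-p) = -1/0.18 + 0 = -5.556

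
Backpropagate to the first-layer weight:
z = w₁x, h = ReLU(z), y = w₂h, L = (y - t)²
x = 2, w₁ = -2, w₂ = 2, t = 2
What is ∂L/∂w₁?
∂L/∂w₁ = 0

Forward pass:
z = w₁x = -2×2 = -4
h = ReLU(-4) = 0
y = w₂h = 2×0 = 0

Backward pass:
∂L/∂y = 2(y - t) = 2(0 - 2) = -4
∂y/∂h = w₂ = 2
∂h/∂z = 0 (ReLU derivative)
∂z/∂w₁ = x = 2

∂L/∂w₁ = -4 × 2 × 0 × 2 = 0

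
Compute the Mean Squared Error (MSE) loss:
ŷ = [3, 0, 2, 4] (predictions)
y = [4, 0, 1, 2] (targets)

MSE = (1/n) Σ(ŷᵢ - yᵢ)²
MSE = 1.5

MSE = (1/4)((3-4)² + (0-0)² + (2-1)² + (4-2)²) = (1/4)(1 + 0 + 1 + 4) = 1.5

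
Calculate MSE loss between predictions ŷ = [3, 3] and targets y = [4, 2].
MSE = 1

MSE = (1/2)((3-4)² + (3-2)²) = (1/2)(1 + 1) = 1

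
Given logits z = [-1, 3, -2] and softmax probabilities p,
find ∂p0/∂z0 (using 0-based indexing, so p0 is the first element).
∂p0/∂z0 = 0.01755

p = softmax(z) = [0.01787, 0.9756, 0.006573]
p0 = 0.01787

∂p0/∂z0 = p0(1 - p0) = 0.01787 × (1 - 0.01787) = 0.01755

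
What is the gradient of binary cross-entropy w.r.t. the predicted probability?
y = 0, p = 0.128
∂L/∂p = 1.147

∂L/∂p = -y/p + (1-y)/(1-p) = 0 + 1/0.872 = 1.147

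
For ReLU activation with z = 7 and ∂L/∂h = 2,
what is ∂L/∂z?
∂L/∂z = 2

h = ReLU(7) = 7
Since z > 0: ∂h/∂z = 1
∂L/∂z = ∂L/∂h · ∂h/∂z = 2 × 1 = 2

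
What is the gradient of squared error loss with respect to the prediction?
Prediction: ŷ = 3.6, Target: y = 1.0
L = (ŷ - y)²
∂L/∂ŷ = 5.2

∂L/∂ŷ = 2(ŷ - y) = 2(3.6 - 1.0) = 2(2.6) = 5.2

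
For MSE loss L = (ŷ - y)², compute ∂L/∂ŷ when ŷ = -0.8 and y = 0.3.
∂L/∂ŷ = -2.2

∂L/∂ŷ = 2(ŷ - y) = 2(-0.8 - 0.3) = 2(-1.1) = -2.2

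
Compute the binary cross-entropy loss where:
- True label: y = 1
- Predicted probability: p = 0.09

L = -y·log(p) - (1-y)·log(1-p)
L = 2.408

L = -1·log(0.09) - 0·log(0.91) = -log(0.09) = 2.408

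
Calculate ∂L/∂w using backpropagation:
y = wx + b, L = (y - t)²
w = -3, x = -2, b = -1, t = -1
∂L/∂w = -24

y = wx + b = (-3)(-2) + -1 = 5
∂L/∂y = 2(y - t) = 2(5 - -1) = 12
∂y/∂w = x = -2
∂L/∂w = ∂L/∂y · ∂y/∂w = 12 × -2 = -24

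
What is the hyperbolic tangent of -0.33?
-0.3185

tanh(-0.33) = (e^(-0.33) - e^(0.33))/(e^(-0.33) + e^(0.33)) = -0.3185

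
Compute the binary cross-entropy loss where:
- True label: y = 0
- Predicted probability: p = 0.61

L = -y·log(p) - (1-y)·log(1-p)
L = 0.9416

L = -0·log(0.61) - 1·log(0.39) = -log(0.39) = 0.9416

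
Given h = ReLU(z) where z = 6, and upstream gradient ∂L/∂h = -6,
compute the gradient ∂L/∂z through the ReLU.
∂L/∂z = -6

h = ReLU(6) = 6
Since z > 0: ∂h/∂z = 1
∂L/∂z = ∂L/∂h · ∂h/∂z = -6 × 1 = -6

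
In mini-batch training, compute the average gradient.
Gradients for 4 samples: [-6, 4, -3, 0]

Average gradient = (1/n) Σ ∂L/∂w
Average gradient = -1.25

Average = (1/4)(-6 + 4 + -3 + 0) = -5/4 = -1.25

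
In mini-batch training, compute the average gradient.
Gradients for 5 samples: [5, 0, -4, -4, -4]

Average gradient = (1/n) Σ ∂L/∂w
Average gradient = -1.4

Average = (1/5)(5 + 0 + -4 + -4 + -4) = -7/5 = -1.4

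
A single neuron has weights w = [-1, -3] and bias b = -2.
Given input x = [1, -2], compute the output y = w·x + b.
y = 3

y = (-1)(1) + (-3)(-2) + -2 = 3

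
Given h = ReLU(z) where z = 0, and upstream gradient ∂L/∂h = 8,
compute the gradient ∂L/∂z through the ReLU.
∂L/∂z = 0

h = ReLU(0) = 0
At z = 0: ∂h/∂z = 0 (by convention)
∂L/∂z = ∂L/∂h · ∂h/∂z = 8 × 0 = 0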